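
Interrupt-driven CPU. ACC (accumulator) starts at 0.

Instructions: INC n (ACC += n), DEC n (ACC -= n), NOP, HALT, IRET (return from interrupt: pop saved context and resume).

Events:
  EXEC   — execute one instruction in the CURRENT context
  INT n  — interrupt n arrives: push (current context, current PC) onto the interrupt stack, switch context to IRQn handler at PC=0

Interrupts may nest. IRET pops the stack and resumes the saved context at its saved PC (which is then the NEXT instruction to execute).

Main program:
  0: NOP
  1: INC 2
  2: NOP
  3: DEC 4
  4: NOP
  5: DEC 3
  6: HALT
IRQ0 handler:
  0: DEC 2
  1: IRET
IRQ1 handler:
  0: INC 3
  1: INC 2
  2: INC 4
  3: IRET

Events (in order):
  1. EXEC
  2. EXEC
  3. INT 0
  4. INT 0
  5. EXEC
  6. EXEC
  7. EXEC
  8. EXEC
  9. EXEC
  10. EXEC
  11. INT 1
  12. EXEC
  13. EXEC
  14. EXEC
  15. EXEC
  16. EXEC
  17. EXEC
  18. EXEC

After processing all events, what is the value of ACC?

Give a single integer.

Answer: 0

Derivation:
Event 1 (EXEC): [MAIN] PC=0: NOP
Event 2 (EXEC): [MAIN] PC=1: INC 2 -> ACC=2
Event 3 (INT 0): INT 0 arrives: push (MAIN, PC=2), enter IRQ0 at PC=0 (depth now 1)
Event 4 (INT 0): INT 0 arrives: push (IRQ0, PC=0), enter IRQ0 at PC=0 (depth now 2)
Event 5 (EXEC): [IRQ0] PC=0: DEC 2 -> ACC=0
Event 6 (EXEC): [IRQ0] PC=1: IRET -> resume IRQ0 at PC=0 (depth now 1)
Event 7 (EXEC): [IRQ0] PC=0: DEC 2 -> ACC=-2
Event 8 (EXEC): [IRQ0] PC=1: IRET -> resume MAIN at PC=2 (depth now 0)
Event 9 (EXEC): [MAIN] PC=2: NOP
Event 10 (EXEC): [MAIN] PC=3: DEC 4 -> ACC=-6
Event 11 (INT 1): INT 1 arrives: push (MAIN, PC=4), enter IRQ1 at PC=0 (depth now 1)
Event 12 (EXEC): [IRQ1] PC=0: INC 3 -> ACC=-3
Event 13 (EXEC): [IRQ1] PC=1: INC 2 -> ACC=-1
Event 14 (EXEC): [IRQ1] PC=2: INC 4 -> ACC=3
Event 15 (EXEC): [IRQ1] PC=3: IRET -> resume MAIN at PC=4 (depth now 0)
Event 16 (EXEC): [MAIN] PC=4: NOP
Event 17 (EXEC): [MAIN] PC=5: DEC 3 -> ACC=0
Event 18 (EXEC): [MAIN] PC=6: HALT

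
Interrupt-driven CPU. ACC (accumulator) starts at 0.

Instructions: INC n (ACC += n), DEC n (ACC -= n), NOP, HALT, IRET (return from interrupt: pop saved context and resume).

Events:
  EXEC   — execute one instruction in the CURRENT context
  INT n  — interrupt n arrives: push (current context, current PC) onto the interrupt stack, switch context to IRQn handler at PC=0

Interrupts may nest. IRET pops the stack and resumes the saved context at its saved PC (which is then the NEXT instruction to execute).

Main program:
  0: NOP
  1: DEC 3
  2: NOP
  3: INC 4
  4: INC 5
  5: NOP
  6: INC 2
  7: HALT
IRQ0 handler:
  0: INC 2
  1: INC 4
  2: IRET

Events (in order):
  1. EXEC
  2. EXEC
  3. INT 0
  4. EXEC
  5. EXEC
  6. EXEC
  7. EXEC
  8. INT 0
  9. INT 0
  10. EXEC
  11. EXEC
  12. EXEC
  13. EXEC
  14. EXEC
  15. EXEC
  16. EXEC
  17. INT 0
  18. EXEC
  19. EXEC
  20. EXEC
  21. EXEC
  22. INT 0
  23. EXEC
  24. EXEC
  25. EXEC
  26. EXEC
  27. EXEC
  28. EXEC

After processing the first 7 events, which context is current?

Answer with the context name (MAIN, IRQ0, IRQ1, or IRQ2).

Answer: MAIN

Derivation:
Event 1 (EXEC): [MAIN] PC=0: NOP
Event 2 (EXEC): [MAIN] PC=1: DEC 3 -> ACC=-3
Event 3 (INT 0): INT 0 arrives: push (MAIN, PC=2), enter IRQ0 at PC=0 (depth now 1)
Event 4 (EXEC): [IRQ0] PC=0: INC 2 -> ACC=-1
Event 5 (EXEC): [IRQ0] PC=1: INC 4 -> ACC=3
Event 6 (EXEC): [IRQ0] PC=2: IRET -> resume MAIN at PC=2 (depth now 0)
Event 7 (EXEC): [MAIN] PC=2: NOP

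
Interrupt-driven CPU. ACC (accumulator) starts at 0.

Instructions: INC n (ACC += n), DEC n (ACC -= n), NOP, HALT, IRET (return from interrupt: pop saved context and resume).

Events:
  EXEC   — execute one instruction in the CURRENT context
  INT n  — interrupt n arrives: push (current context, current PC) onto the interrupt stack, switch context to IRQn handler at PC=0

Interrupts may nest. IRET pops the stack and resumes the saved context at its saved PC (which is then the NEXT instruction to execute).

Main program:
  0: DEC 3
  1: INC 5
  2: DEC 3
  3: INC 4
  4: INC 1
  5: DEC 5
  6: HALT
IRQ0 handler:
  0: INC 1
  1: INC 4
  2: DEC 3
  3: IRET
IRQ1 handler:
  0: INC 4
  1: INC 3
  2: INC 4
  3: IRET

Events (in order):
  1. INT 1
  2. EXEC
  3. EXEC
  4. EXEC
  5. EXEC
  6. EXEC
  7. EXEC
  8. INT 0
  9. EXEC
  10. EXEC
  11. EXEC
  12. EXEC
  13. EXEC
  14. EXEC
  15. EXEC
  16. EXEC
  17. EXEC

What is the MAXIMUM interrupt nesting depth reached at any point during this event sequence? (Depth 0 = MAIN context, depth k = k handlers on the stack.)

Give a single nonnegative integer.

Answer: 1

Derivation:
Event 1 (INT 1): INT 1 arrives: push (MAIN, PC=0), enter IRQ1 at PC=0 (depth now 1) [depth=1]
Event 2 (EXEC): [IRQ1] PC=0: INC 4 -> ACC=4 [depth=1]
Event 3 (EXEC): [IRQ1] PC=1: INC 3 -> ACC=7 [depth=1]
Event 4 (EXEC): [IRQ1] PC=2: INC 4 -> ACC=11 [depth=1]
Event 5 (EXEC): [IRQ1] PC=3: IRET -> resume MAIN at PC=0 (depth now 0) [depth=0]
Event 6 (EXEC): [MAIN] PC=0: DEC 3 -> ACC=8 [depth=0]
Event 7 (EXEC): [MAIN] PC=1: INC 5 -> ACC=13 [depth=0]
Event 8 (INT 0): INT 0 arrives: push (MAIN, PC=2), enter IRQ0 at PC=0 (depth now 1) [depth=1]
Event 9 (EXEC): [IRQ0] PC=0: INC 1 -> ACC=14 [depth=1]
Event 10 (EXEC): [IRQ0] PC=1: INC 4 -> ACC=18 [depth=1]
Event 11 (EXEC): [IRQ0] PC=2: DEC 3 -> ACC=15 [depth=1]
Event 12 (EXEC): [IRQ0] PC=3: IRET -> resume MAIN at PC=2 (depth now 0) [depth=0]
Event 13 (EXEC): [MAIN] PC=2: DEC 3 -> ACC=12 [depth=0]
Event 14 (EXEC): [MAIN] PC=3: INC 4 -> ACC=16 [depth=0]
Event 15 (EXEC): [MAIN] PC=4: INC 1 -> ACC=17 [depth=0]
Event 16 (EXEC): [MAIN] PC=5: DEC 5 -> ACC=12 [depth=0]
Event 17 (EXEC): [MAIN] PC=6: HALT [depth=0]
Max depth observed: 1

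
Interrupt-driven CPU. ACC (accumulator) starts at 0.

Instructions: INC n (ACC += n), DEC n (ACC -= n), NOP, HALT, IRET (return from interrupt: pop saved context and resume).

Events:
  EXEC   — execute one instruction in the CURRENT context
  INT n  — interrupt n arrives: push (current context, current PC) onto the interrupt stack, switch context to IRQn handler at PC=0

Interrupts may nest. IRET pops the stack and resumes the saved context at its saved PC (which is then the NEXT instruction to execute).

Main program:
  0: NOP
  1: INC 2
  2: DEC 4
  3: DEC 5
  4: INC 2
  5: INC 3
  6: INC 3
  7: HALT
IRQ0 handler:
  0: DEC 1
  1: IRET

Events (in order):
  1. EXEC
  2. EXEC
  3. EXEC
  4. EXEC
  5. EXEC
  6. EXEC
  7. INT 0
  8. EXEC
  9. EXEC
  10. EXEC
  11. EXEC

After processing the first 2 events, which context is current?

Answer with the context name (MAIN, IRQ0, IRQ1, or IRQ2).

Answer: MAIN

Derivation:
Event 1 (EXEC): [MAIN] PC=0: NOP
Event 2 (EXEC): [MAIN] PC=1: INC 2 -> ACC=2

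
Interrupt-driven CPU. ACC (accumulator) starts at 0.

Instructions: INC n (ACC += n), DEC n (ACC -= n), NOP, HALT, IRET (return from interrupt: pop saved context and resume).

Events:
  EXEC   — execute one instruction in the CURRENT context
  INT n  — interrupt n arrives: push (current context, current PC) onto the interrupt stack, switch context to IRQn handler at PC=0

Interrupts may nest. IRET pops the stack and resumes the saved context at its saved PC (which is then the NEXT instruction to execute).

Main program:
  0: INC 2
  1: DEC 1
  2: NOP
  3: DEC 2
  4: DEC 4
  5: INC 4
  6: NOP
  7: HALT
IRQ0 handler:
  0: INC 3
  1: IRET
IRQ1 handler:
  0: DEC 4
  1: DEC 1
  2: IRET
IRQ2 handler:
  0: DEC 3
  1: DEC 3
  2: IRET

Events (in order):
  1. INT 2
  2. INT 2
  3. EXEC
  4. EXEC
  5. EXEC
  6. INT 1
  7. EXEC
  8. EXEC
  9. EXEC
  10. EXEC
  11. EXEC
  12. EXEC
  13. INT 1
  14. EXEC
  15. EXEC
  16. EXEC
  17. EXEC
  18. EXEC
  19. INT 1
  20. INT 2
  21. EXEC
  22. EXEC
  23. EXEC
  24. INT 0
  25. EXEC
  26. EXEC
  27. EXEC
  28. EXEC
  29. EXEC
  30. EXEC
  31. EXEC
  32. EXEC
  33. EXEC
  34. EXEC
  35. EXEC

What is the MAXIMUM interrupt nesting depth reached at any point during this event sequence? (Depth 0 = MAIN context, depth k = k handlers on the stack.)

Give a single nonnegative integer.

Answer: 2

Derivation:
Event 1 (INT 2): INT 2 arrives: push (MAIN, PC=0), enter IRQ2 at PC=0 (depth now 1) [depth=1]
Event 2 (INT 2): INT 2 arrives: push (IRQ2, PC=0), enter IRQ2 at PC=0 (depth now 2) [depth=2]
Event 3 (EXEC): [IRQ2] PC=0: DEC 3 -> ACC=-3 [depth=2]
Event 4 (EXEC): [IRQ2] PC=1: DEC 3 -> ACC=-6 [depth=2]
Event 5 (EXEC): [IRQ2] PC=2: IRET -> resume IRQ2 at PC=0 (depth now 1) [depth=1]
Event 6 (INT 1): INT 1 arrives: push (IRQ2, PC=0), enter IRQ1 at PC=0 (depth now 2) [depth=2]
Event 7 (EXEC): [IRQ1] PC=0: DEC 4 -> ACC=-10 [depth=2]
Event 8 (EXEC): [IRQ1] PC=1: DEC 1 -> ACC=-11 [depth=2]
Event 9 (EXEC): [IRQ1] PC=2: IRET -> resume IRQ2 at PC=0 (depth now 1) [depth=1]
Event 10 (EXEC): [IRQ2] PC=0: DEC 3 -> ACC=-14 [depth=1]
Event 11 (EXEC): [IRQ2] PC=1: DEC 3 -> ACC=-17 [depth=1]
Event 12 (EXEC): [IRQ2] PC=2: IRET -> resume MAIN at PC=0 (depth now 0) [depth=0]
Event 13 (INT 1): INT 1 arrives: push (MAIN, PC=0), enter IRQ1 at PC=0 (depth now 1) [depth=1]
Event 14 (EXEC): [IRQ1] PC=0: DEC 4 -> ACC=-21 [depth=1]
Event 15 (EXEC): [IRQ1] PC=1: DEC 1 -> ACC=-22 [depth=1]
Event 16 (EXEC): [IRQ1] PC=2: IRET -> resume MAIN at PC=0 (depth now 0) [depth=0]
Event 17 (EXEC): [MAIN] PC=0: INC 2 -> ACC=-20 [depth=0]
Event 18 (EXEC): [MAIN] PC=1: DEC 1 -> ACC=-21 [depth=0]
Event 19 (INT 1): INT 1 arrives: push (MAIN, PC=2), enter IRQ1 at PC=0 (depth now 1) [depth=1]
Event 20 (INT 2): INT 2 arrives: push (IRQ1, PC=0), enter IRQ2 at PC=0 (depth now 2) [depth=2]
Event 21 (EXEC): [IRQ2] PC=0: DEC 3 -> ACC=-24 [depth=2]
Event 22 (EXEC): [IRQ2] PC=1: DEC 3 -> ACC=-27 [depth=2]
Event 23 (EXEC): [IRQ2] PC=2: IRET -> resume IRQ1 at PC=0 (depth now 1) [depth=1]
Event 24 (INT 0): INT 0 arrives: push (IRQ1, PC=0), enter IRQ0 at PC=0 (depth now 2) [depth=2]
Event 25 (EXEC): [IRQ0] PC=0: INC 3 -> ACC=-24 [depth=2]
Event 26 (EXEC): [IRQ0] PC=1: IRET -> resume IRQ1 at PC=0 (depth now 1) [depth=1]
Event 27 (EXEC): [IRQ1] PC=0: DEC 4 -> ACC=-28 [depth=1]
Event 28 (EXEC): [IRQ1] PC=1: DEC 1 -> ACC=-29 [depth=1]
Event 29 (EXEC): [IRQ1] PC=2: IRET -> resume MAIN at PC=2 (depth now 0) [depth=0]
Event 30 (EXEC): [MAIN] PC=2: NOP [depth=0]
Event 31 (EXEC): [MAIN] PC=3: DEC 2 -> ACC=-31 [depth=0]
Event 32 (EXEC): [MAIN] PC=4: DEC 4 -> ACC=-35 [depth=0]
Event 33 (EXEC): [MAIN] PC=5: INC 4 -> ACC=-31 [depth=0]
Event 34 (EXEC): [MAIN] PC=6: NOP [depth=0]
Event 35 (EXEC): [MAIN] PC=7: HALT [depth=0]
Max depth observed: 2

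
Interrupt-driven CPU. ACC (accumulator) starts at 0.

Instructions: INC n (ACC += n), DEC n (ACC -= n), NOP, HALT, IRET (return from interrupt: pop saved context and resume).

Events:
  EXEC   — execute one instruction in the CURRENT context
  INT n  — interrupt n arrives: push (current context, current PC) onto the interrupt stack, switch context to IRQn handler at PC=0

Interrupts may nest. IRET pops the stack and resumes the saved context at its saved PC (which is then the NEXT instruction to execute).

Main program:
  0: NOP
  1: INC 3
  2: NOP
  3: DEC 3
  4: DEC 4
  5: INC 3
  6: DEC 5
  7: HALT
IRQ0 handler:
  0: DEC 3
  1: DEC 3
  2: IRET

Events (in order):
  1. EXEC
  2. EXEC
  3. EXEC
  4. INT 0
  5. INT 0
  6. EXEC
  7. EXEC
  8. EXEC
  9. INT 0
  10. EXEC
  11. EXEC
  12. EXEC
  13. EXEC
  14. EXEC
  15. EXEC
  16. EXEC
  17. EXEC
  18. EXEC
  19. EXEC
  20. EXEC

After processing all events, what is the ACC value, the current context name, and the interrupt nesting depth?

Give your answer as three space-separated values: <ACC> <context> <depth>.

Answer: -24 MAIN 0

Derivation:
Event 1 (EXEC): [MAIN] PC=0: NOP
Event 2 (EXEC): [MAIN] PC=1: INC 3 -> ACC=3
Event 3 (EXEC): [MAIN] PC=2: NOP
Event 4 (INT 0): INT 0 arrives: push (MAIN, PC=3), enter IRQ0 at PC=0 (depth now 1)
Event 5 (INT 0): INT 0 arrives: push (IRQ0, PC=0), enter IRQ0 at PC=0 (depth now 2)
Event 6 (EXEC): [IRQ0] PC=0: DEC 3 -> ACC=0
Event 7 (EXEC): [IRQ0] PC=1: DEC 3 -> ACC=-3
Event 8 (EXEC): [IRQ0] PC=2: IRET -> resume IRQ0 at PC=0 (depth now 1)
Event 9 (INT 0): INT 0 arrives: push (IRQ0, PC=0), enter IRQ0 at PC=0 (depth now 2)
Event 10 (EXEC): [IRQ0] PC=0: DEC 3 -> ACC=-6
Event 11 (EXEC): [IRQ0] PC=1: DEC 3 -> ACC=-9
Event 12 (EXEC): [IRQ0] PC=2: IRET -> resume IRQ0 at PC=0 (depth now 1)
Event 13 (EXEC): [IRQ0] PC=0: DEC 3 -> ACC=-12
Event 14 (EXEC): [IRQ0] PC=1: DEC 3 -> ACC=-15
Event 15 (EXEC): [IRQ0] PC=2: IRET -> resume MAIN at PC=3 (depth now 0)
Event 16 (EXEC): [MAIN] PC=3: DEC 3 -> ACC=-18
Event 17 (EXEC): [MAIN] PC=4: DEC 4 -> ACC=-22
Event 18 (EXEC): [MAIN] PC=5: INC 3 -> ACC=-19
Event 19 (EXEC): [MAIN] PC=6: DEC 5 -> ACC=-24
Event 20 (EXEC): [MAIN] PC=7: HALT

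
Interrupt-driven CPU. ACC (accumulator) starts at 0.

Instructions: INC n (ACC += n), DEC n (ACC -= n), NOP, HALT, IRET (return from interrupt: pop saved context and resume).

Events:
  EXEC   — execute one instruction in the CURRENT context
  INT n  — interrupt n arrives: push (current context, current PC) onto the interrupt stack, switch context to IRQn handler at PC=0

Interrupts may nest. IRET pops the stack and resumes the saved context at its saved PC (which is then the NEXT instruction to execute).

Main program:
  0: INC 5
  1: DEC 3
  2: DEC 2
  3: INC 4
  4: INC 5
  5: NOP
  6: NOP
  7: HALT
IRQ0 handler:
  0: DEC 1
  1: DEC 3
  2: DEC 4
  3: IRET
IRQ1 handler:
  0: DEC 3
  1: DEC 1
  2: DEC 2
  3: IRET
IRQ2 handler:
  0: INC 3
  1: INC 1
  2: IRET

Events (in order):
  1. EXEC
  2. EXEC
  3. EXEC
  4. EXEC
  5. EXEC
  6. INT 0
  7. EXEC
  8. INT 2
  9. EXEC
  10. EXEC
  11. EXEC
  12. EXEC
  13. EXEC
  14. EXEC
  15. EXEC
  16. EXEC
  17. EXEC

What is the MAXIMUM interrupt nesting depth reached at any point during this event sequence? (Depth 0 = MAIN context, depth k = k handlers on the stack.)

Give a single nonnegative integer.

Answer: 2

Derivation:
Event 1 (EXEC): [MAIN] PC=0: INC 5 -> ACC=5 [depth=0]
Event 2 (EXEC): [MAIN] PC=1: DEC 3 -> ACC=2 [depth=0]
Event 3 (EXEC): [MAIN] PC=2: DEC 2 -> ACC=0 [depth=0]
Event 4 (EXEC): [MAIN] PC=3: INC 4 -> ACC=4 [depth=0]
Event 5 (EXEC): [MAIN] PC=4: INC 5 -> ACC=9 [depth=0]
Event 6 (INT 0): INT 0 arrives: push (MAIN, PC=5), enter IRQ0 at PC=0 (depth now 1) [depth=1]
Event 7 (EXEC): [IRQ0] PC=0: DEC 1 -> ACC=8 [depth=1]
Event 8 (INT 2): INT 2 arrives: push (IRQ0, PC=1), enter IRQ2 at PC=0 (depth now 2) [depth=2]
Event 9 (EXEC): [IRQ2] PC=0: INC 3 -> ACC=11 [depth=2]
Event 10 (EXEC): [IRQ2] PC=1: INC 1 -> ACC=12 [depth=2]
Event 11 (EXEC): [IRQ2] PC=2: IRET -> resume IRQ0 at PC=1 (depth now 1) [depth=1]
Event 12 (EXEC): [IRQ0] PC=1: DEC 3 -> ACC=9 [depth=1]
Event 13 (EXEC): [IRQ0] PC=2: DEC 4 -> ACC=5 [depth=1]
Event 14 (EXEC): [IRQ0] PC=3: IRET -> resume MAIN at PC=5 (depth now 0) [depth=0]
Event 15 (EXEC): [MAIN] PC=5: NOP [depth=0]
Event 16 (EXEC): [MAIN] PC=6: NOP [depth=0]
Event 17 (EXEC): [MAIN] PC=7: HALT [depth=0]
Max depth observed: 2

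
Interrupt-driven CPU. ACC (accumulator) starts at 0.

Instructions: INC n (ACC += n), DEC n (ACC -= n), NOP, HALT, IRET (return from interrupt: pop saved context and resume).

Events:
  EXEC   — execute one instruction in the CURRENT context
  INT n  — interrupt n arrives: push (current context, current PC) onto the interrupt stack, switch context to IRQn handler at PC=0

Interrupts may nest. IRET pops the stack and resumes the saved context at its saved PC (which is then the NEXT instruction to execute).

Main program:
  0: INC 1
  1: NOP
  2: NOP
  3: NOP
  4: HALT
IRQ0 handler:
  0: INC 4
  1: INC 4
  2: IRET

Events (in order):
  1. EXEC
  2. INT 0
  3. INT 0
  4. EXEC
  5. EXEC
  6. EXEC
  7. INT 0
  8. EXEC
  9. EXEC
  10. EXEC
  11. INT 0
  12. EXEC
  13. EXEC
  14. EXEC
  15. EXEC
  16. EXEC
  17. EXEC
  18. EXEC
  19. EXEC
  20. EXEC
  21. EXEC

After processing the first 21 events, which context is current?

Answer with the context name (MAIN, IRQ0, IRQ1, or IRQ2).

Answer: MAIN

Derivation:
Event 1 (EXEC): [MAIN] PC=0: INC 1 -> ACC=1
Event 2 (INT 0): INT 0 arrives: push (MAIN, PC=1), enter IRQ0 at PC=0 (depth now 1)
Event 3 (INT 0): INT 0 arrives: push (IRQ0, PC=0), enter IRQ0 at PC=0 (depth now 2)
Event 4 (EXEC): [IRQ0] PC=0: INC 4 -> ACC=5
Event 5 (EXEC): [IRQ0] PC=1: INC 4 -> ACC=9
Event 6 (EXEC): [IRQ0] PC=2: IRET -> resume IRQ0 at PC=0 (depth now 1)
Event 7 (INT 0): INT 0 arrives: push (IRQ0, PC=0), enter IRQ0 at PC=0 (depth now 2)
Event 8 (EXEC): [IRQ0] PC=0: INC 4 -> ACC=13
Event 9 (EXEC): [IRQ0] PC=1: INC 4 -> ACC=17
Event 10 (EXEC): [IRQ0] PC=2: IRET -> resume IRQ0 at PC=0 (depth now 1)
Event 11 (INT 0): INT 0 arrives: push (IRQ0, PC=0), enter IRQ0 at PC=0 (depth now 2)
Event 12 (EXEC): [IRQ0] PC=0: INC 4 -> ACC=21
Event 13 (EXEC): [IRQ0] PC=1: INC 4 -> ACC=25
Event 14 (EXEC): [IRQ0] PC=2: IRET -> resume IRQ0 at PC=0 (depth now 1)
Event 15 (EXEC): [IRQ0] PC=0: INC 4 -> ACC=29
Event 16 (EXEC): [IRQ0] PC=1: INC 4 -> ACC=33
Event 17 (EXEC): [IRQ0] PC=2: IRET -> resume MAIN at PC=1 (depth now 0)
Event 18 (EXEC): [MAIN] PC=1: NOP
Event 19 (EXEC): [MAIN] PC=2: NOP
Event 20 (EXEC): [MAIN] PC=3: NOP
Event 21 (EXEC): [MAIN] PC=4: HALT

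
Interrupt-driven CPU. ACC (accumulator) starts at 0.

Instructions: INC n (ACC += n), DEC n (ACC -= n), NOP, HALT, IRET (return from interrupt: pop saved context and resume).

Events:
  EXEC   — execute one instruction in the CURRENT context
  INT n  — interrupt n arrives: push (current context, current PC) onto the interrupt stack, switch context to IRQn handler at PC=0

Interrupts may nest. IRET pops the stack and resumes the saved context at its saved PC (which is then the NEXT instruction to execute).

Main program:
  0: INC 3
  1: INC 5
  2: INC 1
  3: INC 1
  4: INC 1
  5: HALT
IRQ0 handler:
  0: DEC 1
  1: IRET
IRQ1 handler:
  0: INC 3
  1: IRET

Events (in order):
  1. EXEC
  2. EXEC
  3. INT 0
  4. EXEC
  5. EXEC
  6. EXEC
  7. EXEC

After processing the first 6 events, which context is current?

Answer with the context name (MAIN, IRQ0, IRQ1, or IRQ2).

Event 1 (EXEC): [MAIN] PC=0: INC 3 -> ACC=3
Event 2 (EXEC): [MAIN] PC=1: INC 5 -> ACC=8
Event 3 (INT 0): INT 0 arrives: push (MAIN, PC=2), enter IRQ0 at PC=0 (depth now 1)
Event 4 (EXEC): [IRQ0] PC=0: DEC 1 -> ACC=7
Event 5 (EXEC): [IRQ0] PC=1: IRET -> resume MAIN at PC=2 (depth now 0)
Event 6 (EXEC): [MAIN] PC=2: INC 1 -> ACC=8

Answer: MAIN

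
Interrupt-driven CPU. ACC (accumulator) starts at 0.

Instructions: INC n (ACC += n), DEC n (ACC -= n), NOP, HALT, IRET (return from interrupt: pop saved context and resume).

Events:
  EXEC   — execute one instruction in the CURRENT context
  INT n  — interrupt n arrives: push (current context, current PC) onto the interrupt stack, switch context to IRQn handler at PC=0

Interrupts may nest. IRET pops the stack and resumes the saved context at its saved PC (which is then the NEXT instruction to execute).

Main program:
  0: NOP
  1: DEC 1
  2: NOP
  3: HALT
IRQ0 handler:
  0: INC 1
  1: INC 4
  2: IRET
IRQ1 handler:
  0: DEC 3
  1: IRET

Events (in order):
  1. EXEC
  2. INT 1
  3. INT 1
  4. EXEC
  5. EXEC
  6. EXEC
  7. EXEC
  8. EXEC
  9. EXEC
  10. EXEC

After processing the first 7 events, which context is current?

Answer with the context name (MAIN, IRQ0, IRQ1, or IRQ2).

Event 1 (EXEC): [MAIN] PC=0: NOP
Event 2 (INT 1): INT 1 arrives: push (MAIN, PC=1), enter IRQ1 at PC=0 (depth now 1)
Event 3 (INT 1): INT 1 arrives: push (IRQ1, PC=0), enter IRQ1 at PC=0 (depth now 2)
Event 4 (EXEC): [IRQ1] PC=0: DEC 3 -> ACC=-3
Event 5 (EXEC): [IRQ1] PC=1: IRET -> resume IRQ1 at PC=0 (depth now 1)
Event 6 (EXEC): [IRQ1] PC=0: DEC 3 -> ACC=-6
Event 7 (EXEC): [IRQ1] PC=1: IRET -> resume MAIN at PC=1 (depth now 0)

Answer: MAIN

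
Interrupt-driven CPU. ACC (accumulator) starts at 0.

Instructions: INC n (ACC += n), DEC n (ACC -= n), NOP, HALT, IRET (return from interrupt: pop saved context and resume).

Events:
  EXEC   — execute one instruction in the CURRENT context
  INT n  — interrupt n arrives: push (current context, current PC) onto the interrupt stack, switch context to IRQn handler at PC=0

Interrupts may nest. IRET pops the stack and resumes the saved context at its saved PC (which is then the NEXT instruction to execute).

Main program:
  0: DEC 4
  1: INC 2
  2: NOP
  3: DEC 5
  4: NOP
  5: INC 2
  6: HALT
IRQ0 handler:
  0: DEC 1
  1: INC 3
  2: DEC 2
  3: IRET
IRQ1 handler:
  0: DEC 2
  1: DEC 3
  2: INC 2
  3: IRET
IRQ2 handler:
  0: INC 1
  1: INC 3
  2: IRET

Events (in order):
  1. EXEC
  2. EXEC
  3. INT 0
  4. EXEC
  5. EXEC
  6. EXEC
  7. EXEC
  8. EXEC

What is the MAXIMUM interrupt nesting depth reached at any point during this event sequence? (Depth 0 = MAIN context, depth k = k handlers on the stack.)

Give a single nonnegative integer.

Event 1 (EXEC): [MAIN] PC=0: DEC 4 -> ACC=-4 [depth=0]
Event 2 (EXEC): [MAIN] PC=1: INC 2 -> ACC=-2 [depth=0]
Event 3 (INT 0): INT 0 arrives: push (MAIN, PC=2), enter IRQ0 at PC=0 (depth now 1) [depth=1]
Event 4 (EXEC): [IRQ0] PC=0: DEC 1 -> ACC=-3 [depth=1]
Event 5 (EXEC): [IRQ0] PC=1: INC 3 -> ACC=0 [depth=1]
Event 6 (EXEC): [IRQ0] PC=2: DEC 2 -> ACC=-2 [depth=1]
Event 7 (EXEC): [IRQ0] PC=3: IRET -> resume MAIN at PC=2 (depth now 0) [depth=0]
Event 8 (EXEC): [MAIN] PC=2: NOP [depth=0]
Max depth observed: 1

Answer: 1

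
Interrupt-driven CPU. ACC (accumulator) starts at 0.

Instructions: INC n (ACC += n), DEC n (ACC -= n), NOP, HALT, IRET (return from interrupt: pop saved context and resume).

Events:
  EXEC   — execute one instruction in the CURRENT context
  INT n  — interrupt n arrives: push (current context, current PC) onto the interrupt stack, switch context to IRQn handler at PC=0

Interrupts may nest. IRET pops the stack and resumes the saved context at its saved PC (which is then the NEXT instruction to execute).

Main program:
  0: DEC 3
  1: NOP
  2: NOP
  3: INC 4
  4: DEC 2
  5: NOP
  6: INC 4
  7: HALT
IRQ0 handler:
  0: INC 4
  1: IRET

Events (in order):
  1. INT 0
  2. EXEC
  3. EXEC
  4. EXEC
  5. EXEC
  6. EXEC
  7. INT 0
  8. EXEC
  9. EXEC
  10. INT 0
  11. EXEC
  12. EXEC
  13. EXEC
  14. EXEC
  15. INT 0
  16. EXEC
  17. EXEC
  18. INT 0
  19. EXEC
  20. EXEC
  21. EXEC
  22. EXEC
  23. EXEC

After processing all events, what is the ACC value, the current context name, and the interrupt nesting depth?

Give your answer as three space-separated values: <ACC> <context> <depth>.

Event 1 (INT 0): INT 0 arrives: push (MAIN, PC=0), enter IRQ0 at PC=0 (depth now 1)
Event 2 (EXEC): [IRQ0] PC=0: INC 4 -> ACC=4
Event 3 (EXEC): [IRQ0] PC=1: IRET -> resume MAIN at PC=0 (depth now 0)
Event 4 (EXEC): [MAIN] PC=0: DEC 3 -> ACC=1
Event 5 (EXEC): [MAIN] PC=1: NOP
Event 6 (EXEC): [MAIN] PC=2: NOP
Event 7 (INT 0): INT 0 arrives: push (MAIN, PC=3), enter IRQ0 at PC=0 (depth now 1)
Event 8 (EXEC): [IRQ0] PC=0: INC 4 -> ACC=5
Event 9 (EXEC): [IRQ0] PC=1: IRET -> resume MAIN at PC=3 (depth now 0)
Event 10 (INT 0): INT 0 arrives: push (MAIN, PC=3), enter IRQ0 at PC=0 (depth now 1)
Event 11 (EXEC): [IRQ0] PC=0: INC 4 -> ACC=9
Event 12 (EXEC): [IRQ0] PC=1: IRET -> resume MAIN at PC=3 (depth now 0)
Event 13 (EXEC): [MAIN] PC=3: INC 4 -> ACC=13
Event 14 (EXEC): [MAIN] PC=4: DEC 2 -> ACC=11
Event 15 (INT 0): INT 0 arrives: push (MAIN, PC=5), enter IRQ0 at PC=0 (depth now 1)
Event 16 (EXEC): [IRQ0] PC=0: INC 4 -> ACC=15
Event 17 (EXEC): [IRQ0] PC=1: IRET -> resume MAIN at PC=5 (depth now 0)
Event 18 (INT 0): INT 0 arrives: push (MAIN, PC=5), enter IRQ0 at PC=0 (depth now 1)
Event 19 (EXEC): [IRQ0] PC=0: INC 4 -> ACC=19
Event 20 (EXEC): [IRQ0] PC=1: IRET -> resume MAIN at PC=5 (depth now 0)
Event 21 (EXEC): [MAIN] PC=5: NOP
Event 22 (EXEC): [MAIN] PC=6: INC 4 -> ACC=23
Event 23 (EXEC): [MAIN] PC=7: HALT

Answer: 23 MAIN 0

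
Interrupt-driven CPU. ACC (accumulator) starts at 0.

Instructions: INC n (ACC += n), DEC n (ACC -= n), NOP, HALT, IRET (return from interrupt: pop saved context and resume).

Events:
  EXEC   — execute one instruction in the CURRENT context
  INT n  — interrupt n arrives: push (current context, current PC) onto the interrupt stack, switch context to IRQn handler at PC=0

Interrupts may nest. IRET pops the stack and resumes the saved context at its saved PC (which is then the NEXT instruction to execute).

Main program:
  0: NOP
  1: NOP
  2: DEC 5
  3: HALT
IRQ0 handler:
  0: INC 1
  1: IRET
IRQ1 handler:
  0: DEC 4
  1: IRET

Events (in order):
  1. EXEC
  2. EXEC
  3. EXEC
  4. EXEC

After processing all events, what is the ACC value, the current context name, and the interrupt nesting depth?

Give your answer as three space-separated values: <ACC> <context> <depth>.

Event 1 (EXEC): [MAIN] PC=0: NOP
Event 2 (EXEC): [MAIN] PC=1: NOP
Event 3 (EXEC): [MAIN] PC=2: DEC 5 -> ACC=-5
Event 4 (EXEC): [MAIN] PC=3: HALT

Answer: -5 MAIN 0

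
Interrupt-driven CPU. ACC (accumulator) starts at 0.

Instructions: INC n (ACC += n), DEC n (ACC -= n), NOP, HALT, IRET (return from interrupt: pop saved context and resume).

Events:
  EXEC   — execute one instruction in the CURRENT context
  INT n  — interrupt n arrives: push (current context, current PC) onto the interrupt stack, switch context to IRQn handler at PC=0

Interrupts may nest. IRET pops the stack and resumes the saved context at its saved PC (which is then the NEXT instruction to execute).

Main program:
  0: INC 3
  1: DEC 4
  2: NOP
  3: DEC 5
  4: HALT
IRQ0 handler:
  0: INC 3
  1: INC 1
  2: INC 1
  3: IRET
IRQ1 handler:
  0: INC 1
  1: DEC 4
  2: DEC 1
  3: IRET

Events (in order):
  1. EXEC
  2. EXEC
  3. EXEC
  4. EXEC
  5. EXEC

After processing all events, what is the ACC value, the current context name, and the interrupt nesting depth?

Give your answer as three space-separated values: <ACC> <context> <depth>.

Event 1 (EXEC): [MAIN] PC=0: INC 3 -> ACC=3
Event 2 (EXEC): [MAIN] PC=1: DEC 4 -> ACC=-1
Event 3 (EXEC): [MAIN] PC=2: NOP
Event 4 (EXEC): [MAIN] PC=3: DEC 5 -> ACC=-6
Event 5 (EXEC): [MAIN] PC=4: HALT

Answer: -6 MAIN 0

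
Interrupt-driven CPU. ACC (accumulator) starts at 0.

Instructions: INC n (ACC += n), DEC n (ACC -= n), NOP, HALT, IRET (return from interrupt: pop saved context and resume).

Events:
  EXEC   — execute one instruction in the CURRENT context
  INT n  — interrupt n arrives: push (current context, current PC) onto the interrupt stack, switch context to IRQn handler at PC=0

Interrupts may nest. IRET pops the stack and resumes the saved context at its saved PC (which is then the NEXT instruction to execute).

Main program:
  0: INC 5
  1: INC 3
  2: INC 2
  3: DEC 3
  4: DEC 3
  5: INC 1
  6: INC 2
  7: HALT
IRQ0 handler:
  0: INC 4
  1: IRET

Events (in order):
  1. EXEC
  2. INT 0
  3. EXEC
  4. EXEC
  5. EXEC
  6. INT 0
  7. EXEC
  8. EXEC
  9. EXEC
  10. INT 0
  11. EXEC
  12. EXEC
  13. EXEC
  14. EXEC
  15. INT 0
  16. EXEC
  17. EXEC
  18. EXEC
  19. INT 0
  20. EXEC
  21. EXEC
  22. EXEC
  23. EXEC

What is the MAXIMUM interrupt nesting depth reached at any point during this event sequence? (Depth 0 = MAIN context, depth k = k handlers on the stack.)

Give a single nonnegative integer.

Answer: 1

Derivation:
Event 1 (EXEC): [MAIN] PC=0: INC 5 -> ACC=5 [depth=0]
Event 2 (INT 0): INT 0 arrives: push (MAIN, PC=1), enter IRQ0 at PC=0 (depth now 1) [depth=1]
Event 3 (EXEC): [IRQ0] PC=0: INC 4 -> ACC=9 [depth=1]
Event 4 (EXEC): [IRQ0] PC=1: IRET -> resume MAIN at PC=1 (depth now 0) [depth=0]
Event 5 (EXEC): [MAIN] PC=1: INC 3 -> ACC=12 [depth=0]
Event 6 (INT 0): INT 0 arrives: push (MAIN, PC=2), enter IRQ0 at PC=0 (depth now 1) [depth=1]
Event 7 (EXEC): [IRQ0] PC=0: INC 4 -> ACC=16 [depth=1]
Event 8 (EXEC): [IRQ0] PC=1: IRET -> resume MAIN at PC=2 (depth now 0) [depth=0]
Event 9 (EXEC): [MAIN] PC=2: INC 2 -> ACC=18 [depth=0]
Event 10 (INT 0): INT 0 arrives: push (MAIN, PC=3), enter IRQ0 at PC=0 (depth now 1) [depth=1]
Event 11 (EXEC): [IRQ0] PC=0: INC 4 -> ACC=22 [depth=1]
Event 12 (EXEC): [IRQ0] PC=1: IRET -> resume MAIN at PC=3 (depth now 0) [depth=0]
Event 13 (EXEC): [MAIN] PC=3: DEC 3 -> ACC=19 [depth=0]
Event 14 (EXEC): [MAIN] PC=4: DEC 3 -> ACC=16 [depth=0]
Event 15 (INT 0): INT 0 arrives: push (MAIN, PC=5), enter IRQ0 at PC=0 (depth now 1) [depth=1]
Event 16 (EXEC): [IRQ0] PC=0: INC 4 -> ACC=20 [depth=1]
Event 17 (EXEC): [IRQ0] PC=1: IRET -> resume MAIN at PC=5 (depth now 0) [depth=0]
Event 18 (EXEC): [MAIN] PC=5: INC 1 -> ACC=21 [depth=0]
Event 19 (INT 0): INT 0 arrives: push (MAIN, PC=6), enter IRQ0 at PC=0 (depth now 1) [depth=1]
Event 20 (EXEC): [IRQ0] PC=0: INC 4 -> ACC=25 [depth=1]
Event 21 (EXEC): [IRQ0] PC=1: IRET -> resume MAIN at PC=6 (depth now 0) [depth=0]
Event 22 (EXEC): [MAIN] PC=6: INC 2 -> ACC=27 [depth=0]
Event 23 (EXEC): [MAIN] PC=7: HALT [depth=0]
Max depth observed: 1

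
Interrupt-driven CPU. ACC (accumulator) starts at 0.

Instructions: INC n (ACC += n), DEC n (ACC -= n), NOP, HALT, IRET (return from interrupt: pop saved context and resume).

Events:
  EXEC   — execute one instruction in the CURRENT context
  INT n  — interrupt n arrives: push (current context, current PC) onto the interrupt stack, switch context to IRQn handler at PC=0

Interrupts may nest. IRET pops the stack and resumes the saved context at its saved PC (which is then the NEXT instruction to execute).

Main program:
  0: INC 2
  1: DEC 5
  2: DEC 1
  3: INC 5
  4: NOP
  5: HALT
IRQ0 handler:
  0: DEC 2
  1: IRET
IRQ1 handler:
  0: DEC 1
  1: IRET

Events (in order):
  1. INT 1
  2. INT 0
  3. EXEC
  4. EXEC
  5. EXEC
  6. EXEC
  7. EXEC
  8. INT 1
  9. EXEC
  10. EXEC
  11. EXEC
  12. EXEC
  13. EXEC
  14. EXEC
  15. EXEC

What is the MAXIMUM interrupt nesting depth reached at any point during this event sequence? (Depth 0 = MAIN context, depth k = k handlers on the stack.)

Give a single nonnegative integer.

Answer: 2

Derivation:
Event 1 (INT 1): INT 1 arrives: push (MAIN, PC=0), enter IRQ1 at PC=0 (depth now 1) [depth=1]
Event 2 (INT 0): INT 0 arrives: push (IRQ1, PC=0), enter IRQ0 at PC=0 (depth now 2) [depth=2]
Event 3 (EXEC): [IRQ0] PC=0: DEC 2 -> ACC=-2 [depth=2]
Event 4 (EXEC): [IRQ0] PC=1: IRET -> resume IRQ1 at PC=0 (depth now 1) [depth=1]
Event 5 (EXEC): [IRQ1] PC=0: DEC 1 -> ACC=-3 [depth=1]
Event 6 (EXEC): [IRQ1] PC=1: IRET -> resume MAIN at PC=0 (depth now 0) [depth=0]
Event 7 (EXEC): [MAIN] PC=0: INC 2 -> ACC=-1 [depth=0]
Event 8 (INT 1): INT 1 arrives: push (MAIN, PC=1), enter IRQ1 at PC=0 (depth now 1) [depth=1]
Event 9 (EXEC): [IRQ1] PC=0: DEC 1 -> ACC=-2 [depth=1]
Event 10 (EXEC): [IRQ1] PC=1: IRET -> resume MAIN at PC=1 (depth now 0) [depth=0]
Event 11 (EXEC): [MAIN] PC=1: DEC 5 -> ACC=-7 [depth=0]
Event 12 (EXEC): [MAIN] PC=2: DEC 1 -> ACC=-8 [depth=0]
Event 13 (EXEC): [MAIN] PC=3: INC 5 -> ACC=-3 [depth=0]
Event 14 (EXEC): [MAIN] PC=4: NOP [depth=0]
Event 15 (EXEC): [MAIN] PC=5: HALT [depth=0]
Max depth observed: 2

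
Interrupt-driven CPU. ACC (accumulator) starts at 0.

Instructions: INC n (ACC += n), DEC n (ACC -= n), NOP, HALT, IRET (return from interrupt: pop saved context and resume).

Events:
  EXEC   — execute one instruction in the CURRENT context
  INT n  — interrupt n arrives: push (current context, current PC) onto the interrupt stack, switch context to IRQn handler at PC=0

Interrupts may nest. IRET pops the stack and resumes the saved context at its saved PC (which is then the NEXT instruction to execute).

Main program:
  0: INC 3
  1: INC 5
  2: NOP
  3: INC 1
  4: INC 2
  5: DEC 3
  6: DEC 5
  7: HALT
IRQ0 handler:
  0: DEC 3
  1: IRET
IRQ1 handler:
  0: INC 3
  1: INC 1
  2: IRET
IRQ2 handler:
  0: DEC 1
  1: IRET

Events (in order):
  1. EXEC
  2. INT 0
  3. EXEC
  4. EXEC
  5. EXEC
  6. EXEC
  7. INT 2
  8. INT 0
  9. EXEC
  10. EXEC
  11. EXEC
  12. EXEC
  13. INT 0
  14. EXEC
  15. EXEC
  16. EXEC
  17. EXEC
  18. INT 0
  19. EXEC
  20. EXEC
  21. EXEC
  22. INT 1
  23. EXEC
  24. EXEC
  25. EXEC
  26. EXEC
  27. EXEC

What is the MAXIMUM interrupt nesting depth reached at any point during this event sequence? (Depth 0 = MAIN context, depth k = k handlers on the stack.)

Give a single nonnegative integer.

Answer: 2

Derivation:
Event 1 (EXEC): [MAIN] PC=0: INC 3 -> ACC=3 [depth=0]
Event 2 (INT 0): INT 0 arrives: push (MAIN, PC=1), enter IRQ0 at PC=0 (depth now 1) [depth=1]
Event 3 (EXEC): [IRQ0] PC=0: DEC 3 -> ACC=0 [depth=1]
Event 4 (EXEC): [IRQ0] PC=1: IRET -> resume MAIN at PC=1 (depth now 0) [depth=0]
Event 5 (EXEC): [MAIN] PC=1: INC 5 -> ACC=5 [depth=0]
Event 6 (EXEC): [MAIN] PC=2: NOP [depth=0]
Event 7 (INT 2): INT 2 arrives: push (MAIN, PC=3), enter IRQ2 at PC=0 (depth now 1) [depth=1]
Event 8 (INT 0): INT 0 arrives: push (IRQ2, PC=0), enter IRQ0 at PC=0 (depth now 2) [depth=2]
Event 9 (EXEC): [IRQ0] PC=0: DEC 3 -> ACC=2 [depth=2]
Event 10 (EXEC): [IRQ0] PC=1: IRET -> resume IRQ2 at PC=0 (depth now 1) [depth=1]
Event 11 (EXEC): [IRQ2] PC=0: DEC 1 -> ACC=1 [depth=1]
Event 12 (EXEC): [IRQ2] PC=1: IRET -> resume MAIN at PC=3 (depth now 0) [depth=0]
Event 13 (INT 0): INT 0 arrives: push (MAIN, PC=3), enter IRQ0 at PC=0 (depth now 1) [depth=1]
Event 14 (EXEC): [IRQ0] PC=0: DEC 3 -> ACC=-2 [depth=1]
Event 15 (EXEC): [IRQ0] PC=1: IRET -> resume MAIN at PC=3 (depth now 0) [depth=0]
Event 16 (EXEC): [MAIN] PC=3: INC 1 -> ACC=-1 [depth=0]
Event 17 (EXEC): [MAIN] PC=4: INC 2 -> ACC=1 [depth=0]
Event 18 (INT 0): INT 0 arrives: push (MAIN, PC=5), enter IRQ0 at PC=0 (depth now 1) [depth=1]
Event 19 (EXEC): [IRQ0] PC=0: DEC 3 -> ACC=-2 [depth=1]
Event 20 (EXEC): [IRQ0] PC=1: IRET -> resume MAIN at PC=5 (depth now 0) [depth=0]
Event 21 (EXEC): [MAIN] PC=5: DEC 3 -> ACC=-5 [depth=0]
Event 22 (INT 1): INT 1 arrives: push (MAIN, PC=6), enter IRQ1 at PC=0 (depth now 1) [depth=1]
Event 23 (EXEC): [IRQ1] PC=0: INC 3 -> ACC=-2 [depth=1]
Event 24 (EXEC): [IRQ1] PC=1: INC 1 -> ACC=-1 [depth=1]
Event 25 (EXEC): [IRQ1] PC=2: IRET -> resume MAIN at PC=6 (depth now 0) [depth=0]
Event 26 (EXEC): [MAIN] PC=6: DEC 5 -> ACC=-6 [depth=0]
Event 27 (EXEC): [MAIN] PC=7: HALT [depth=0]
Max depth observed: 2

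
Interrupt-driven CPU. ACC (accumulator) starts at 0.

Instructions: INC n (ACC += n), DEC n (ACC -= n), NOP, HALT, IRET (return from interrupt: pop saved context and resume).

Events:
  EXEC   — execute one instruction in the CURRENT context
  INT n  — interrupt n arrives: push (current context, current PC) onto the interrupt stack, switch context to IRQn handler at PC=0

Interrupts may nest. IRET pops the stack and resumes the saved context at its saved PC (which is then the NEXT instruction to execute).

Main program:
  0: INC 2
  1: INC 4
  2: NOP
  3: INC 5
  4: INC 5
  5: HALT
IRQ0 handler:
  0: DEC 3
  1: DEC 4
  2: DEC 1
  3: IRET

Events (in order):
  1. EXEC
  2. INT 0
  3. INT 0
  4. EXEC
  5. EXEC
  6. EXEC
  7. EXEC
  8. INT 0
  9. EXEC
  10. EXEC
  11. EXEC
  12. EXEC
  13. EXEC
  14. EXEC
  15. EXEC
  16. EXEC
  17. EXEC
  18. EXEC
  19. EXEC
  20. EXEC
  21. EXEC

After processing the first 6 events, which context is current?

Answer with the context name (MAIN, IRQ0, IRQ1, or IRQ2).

Event 1 (EXEC): [MAIN] PC=0: INC 2 -> ACC=2
Event 2 (INT 0): INT 0 arrives: push (MAIN, PC=1), enter IRQ0 at PC=0 (depth now 1)
Event 3 (INT 0): INT 0 arrives: push (IRQ0, PC=0), enter IRQ0 at PC=0 (depth now 2)
Event 4 (EXEC): [IRQ0] PC=0: DEC 3 -> ACC=-1
Event 5 (EXEC): [IRQ0] PC=1: DEC 4 -> ACC=-5
Event 6 (EXEC): [IRQ0] PC=2: DEC 1 -> ACC=-6

Answer: IRQ0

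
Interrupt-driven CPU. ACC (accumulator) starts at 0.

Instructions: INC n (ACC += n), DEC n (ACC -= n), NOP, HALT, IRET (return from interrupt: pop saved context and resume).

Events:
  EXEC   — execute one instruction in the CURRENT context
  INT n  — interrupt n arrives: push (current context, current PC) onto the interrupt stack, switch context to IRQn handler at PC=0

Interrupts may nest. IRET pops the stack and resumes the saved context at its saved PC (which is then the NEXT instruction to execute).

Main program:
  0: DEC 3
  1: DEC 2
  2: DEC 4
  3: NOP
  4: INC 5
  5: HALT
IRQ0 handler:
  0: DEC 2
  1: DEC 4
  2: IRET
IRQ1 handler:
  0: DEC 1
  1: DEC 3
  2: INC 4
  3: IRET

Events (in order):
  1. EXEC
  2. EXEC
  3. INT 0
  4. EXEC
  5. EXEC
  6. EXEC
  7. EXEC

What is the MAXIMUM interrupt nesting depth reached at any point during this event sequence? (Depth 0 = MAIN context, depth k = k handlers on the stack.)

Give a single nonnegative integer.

Answer: 1

Derivation:
Event 1 (EXEC): [MAIN] PC=0: DEC 3 -> ACC=-3 [depth=0]
Event 2 (EXEC): [MAIN] PC=1: DEC 2 -> ACC=-5 [depth=0]
Event 3 (INT 0): INT 0 arrives: push (MAIN, PC=2), enter IRQ0 at PC=0 (depth now 1) [depth=1]
Event 4 (EXEC): [IRQ0] PC=0: DEC 2 -> ACC=-7 [depth=1]
Event 5 (EXEC): [IRQ0] PC=1: DEC 4 -> ACC=-11 [depth=1]
Event 6 (EXEC): [IRQ0] PC=2: IRET -> resume MAIN at PC=2 (depth now 0) [depth=0]
Event 7 (EXEC): [MAIN] PC=2: DEC 4 -> ACC=-15 [depth=0]
Max depth observed: 1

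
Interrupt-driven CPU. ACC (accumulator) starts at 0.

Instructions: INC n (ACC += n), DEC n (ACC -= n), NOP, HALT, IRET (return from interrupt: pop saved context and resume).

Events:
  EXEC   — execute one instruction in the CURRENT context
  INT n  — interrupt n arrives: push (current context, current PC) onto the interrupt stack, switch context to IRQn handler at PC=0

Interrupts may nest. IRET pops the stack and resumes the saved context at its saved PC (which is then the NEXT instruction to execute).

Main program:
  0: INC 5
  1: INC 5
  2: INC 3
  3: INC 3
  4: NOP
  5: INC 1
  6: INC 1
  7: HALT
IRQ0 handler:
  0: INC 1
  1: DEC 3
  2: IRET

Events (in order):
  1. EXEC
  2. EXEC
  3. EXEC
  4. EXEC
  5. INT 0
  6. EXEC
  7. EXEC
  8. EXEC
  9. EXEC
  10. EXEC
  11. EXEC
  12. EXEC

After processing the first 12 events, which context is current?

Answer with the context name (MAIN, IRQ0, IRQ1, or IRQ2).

Answer: MAIN

Derivation:
Event 1 (EXEC): [MAIN] PC=0: INC 5 -> ACC=5
Event 2 (EXEC): [MAIN] PC=1: INC 5 -> ACC=10
Event 3 (EXEC): [MAIN] PC=2: INC 3 -> ACC=13
Event 4 (EXEC): [MAIN] PC=3: INC 3 -> ACC=16
Event 5 (INT 0): INT 0 arrives: push (MAIN, PC=4), enter IRQ0 at PC=0 (depth now 1)
Event 6 (EXEC): [IRQ0] PC=0: INC 1 -> ACC=17
Event 7 (EXEC): [IRQ0] PC=1: DEC 3 -> ACC=14
Event 8 (EXEC): [IRQ0] PC=2: IRET -> resume MAIN at PC=4 (depth now 0)
Event 9 (EXEC): [MAIN] PC=4: NOP
Event 10 (EXEC): [MAIN] PC=5: INC 1 -> ACC=15
Event 11 (EXEC): [MAIN] PC=6: INC 1 -> ACC=16
Event 12 (EXEC): [MAIN] PC=7: HALT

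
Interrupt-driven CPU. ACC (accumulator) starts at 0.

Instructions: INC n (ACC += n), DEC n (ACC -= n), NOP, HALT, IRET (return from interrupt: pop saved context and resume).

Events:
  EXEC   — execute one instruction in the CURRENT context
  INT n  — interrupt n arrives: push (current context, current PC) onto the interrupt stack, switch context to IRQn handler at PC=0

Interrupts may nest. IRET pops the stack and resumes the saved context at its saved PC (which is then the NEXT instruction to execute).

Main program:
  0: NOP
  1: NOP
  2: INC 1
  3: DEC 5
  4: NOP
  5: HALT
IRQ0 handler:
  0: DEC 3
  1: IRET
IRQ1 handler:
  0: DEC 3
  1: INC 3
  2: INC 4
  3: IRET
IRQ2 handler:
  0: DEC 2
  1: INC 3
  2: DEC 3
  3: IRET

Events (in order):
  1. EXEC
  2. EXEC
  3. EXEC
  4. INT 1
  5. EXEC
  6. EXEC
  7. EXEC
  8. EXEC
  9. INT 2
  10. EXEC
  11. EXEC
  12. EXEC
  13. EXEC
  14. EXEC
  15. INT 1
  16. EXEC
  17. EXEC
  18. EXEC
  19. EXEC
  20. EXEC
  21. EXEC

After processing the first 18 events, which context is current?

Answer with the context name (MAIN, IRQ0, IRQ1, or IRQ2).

Answer: IRQ1

Derivation:
Event 1 (EXEC): [MAIN] PC=0: NOP
Event 2 (EXEC): [MAIN] PC=1: NOP
Event 3 (EXEC): [MAIN] PC=2: INC 1 -> ACC=1
Event 4 (INT 1): INT 1 arrives: push (MAIN, PC=3), enter IRQ1 at PC=0 (depth now 1)
Event 5 (EXEC): [IRQ1] PC=0: DEC 3 -> ACC=-2
Event 6 (EXEC): [IRQ1] PC=1: INC 3 -> ACC=1
Event 7 (EXEC): [IRQ1] PC=2: INC 4 -> ACC=5
Event 8 (EXEC): [IRQ1] PC=3: IRET -> resume MAIN at PC=3 (depth now 0)
Event 9 (INT 2): INT 2 arrives: push (MAIN, PC=3), enter IRQ2 at PC=0 (depth now 1)
Event 10 (EXEC): [IRQ2] PC=0: DEC 2 -> ACC=3
Event 11 (EXEC): [IRQ2] PC=1: INC 3 -> ACC=6
Event 12 (EXEC): [IRQ2] PC=2: DEC 3 -> ACC=3
Event 13 (EXEC): [IRQ2] PC=3: IRET -> resume MAIN at PC=3 (depth now 0)
Event 14 (EXEC): [MAIN] PC=3: DEC 5 -> ACC=-2
Event 15 (INT 1): INT 1 arrives: push (MAIN, PC=4), enter IRQ1 at PC=0 (depth now 1)
Event 16 (EXEC): [IRQ1] PC=0: DEC 3 -> ACC=-5
Event 17 (EXEC): [IRQ1] PC=1: INC 3 -> ACC=-2
Event 18 (EXEC): [IRQ1] PC=2: INC 4 -> ACC=2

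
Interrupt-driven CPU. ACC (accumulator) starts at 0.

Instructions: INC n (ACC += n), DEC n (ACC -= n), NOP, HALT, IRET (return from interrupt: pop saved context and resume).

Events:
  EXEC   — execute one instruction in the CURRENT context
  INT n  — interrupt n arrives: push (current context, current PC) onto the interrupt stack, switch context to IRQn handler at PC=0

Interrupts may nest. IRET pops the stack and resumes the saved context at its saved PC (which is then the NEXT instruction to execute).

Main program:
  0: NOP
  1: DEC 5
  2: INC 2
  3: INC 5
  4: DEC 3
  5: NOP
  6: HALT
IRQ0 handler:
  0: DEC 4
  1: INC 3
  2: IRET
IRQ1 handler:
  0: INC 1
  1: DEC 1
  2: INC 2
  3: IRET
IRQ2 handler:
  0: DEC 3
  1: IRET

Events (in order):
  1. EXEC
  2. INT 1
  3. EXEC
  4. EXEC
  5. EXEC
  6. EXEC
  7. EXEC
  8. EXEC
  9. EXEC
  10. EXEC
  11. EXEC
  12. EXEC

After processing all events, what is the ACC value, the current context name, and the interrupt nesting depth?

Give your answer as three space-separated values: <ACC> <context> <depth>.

Answer: 1 MAIN 0

Derivation:
Event 1 (EXEC): [MAIN] PC=0: NOP
Event 2 (INT 1): INT 1 arrives: push (MAIN, PC=1), enter IRQ1 at PC=0 (depth now 1)
Event 3 (EXEC): [IRQ1] PC=0: INC 1 -> ACC=1
Event 4 (EXEC): [IRQ1] PC=1: DEC 1 -> ACC=0
Event 5 (EXEC): [IRQ1] PC=2: INC 2 -> ACC=2
Event 6 (EXEC): [IRQ1] PC=3: IRET -> resume MAIN at PC=1 (depth now 0)
Event 7 (EXEC): [MAIN] PC=1: DEC 5 -> ACC=-3
Event 8 (EXEC): [MAIN] PC=2: INC 2 -> ACC=-1
Event 9 (EXEC): [MAIN] PC=3: INC 5 -> ACC=4
Event 10 (EXEC): [MAIN] PC=4: DEC 3 -> ACC=1
Event 11 (EXEC): [MAIN] PC=5: NOP
Event 12 (EXEC): [MAIN] PC=6: HALT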